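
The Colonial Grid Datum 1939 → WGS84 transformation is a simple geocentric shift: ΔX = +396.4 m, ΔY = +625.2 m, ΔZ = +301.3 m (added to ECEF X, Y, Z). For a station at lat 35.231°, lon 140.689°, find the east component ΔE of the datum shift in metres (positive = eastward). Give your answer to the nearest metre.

ΔE = -735 m

At φ = 35.231°, λ = 140.689°: sin φ = 0.576874, cos φ = 0.816833, sin λ = 0.633529, cos λ = -0.773719.
ΔE = −sin λ·ΔX + cos λ·ΔY = −(0.633529)·(396.4) + (-0.773719)·(625.2) = -734.86 m.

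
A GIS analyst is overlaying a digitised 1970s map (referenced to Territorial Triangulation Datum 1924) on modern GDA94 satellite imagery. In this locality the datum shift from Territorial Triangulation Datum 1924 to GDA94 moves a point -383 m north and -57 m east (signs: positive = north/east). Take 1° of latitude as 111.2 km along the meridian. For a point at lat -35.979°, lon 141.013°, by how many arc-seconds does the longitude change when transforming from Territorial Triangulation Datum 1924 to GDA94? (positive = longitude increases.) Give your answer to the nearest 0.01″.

At latitude -35.979°, cos φ = 0.809232.
1° of longitude at this latitude = 111.2 × cos φ = 89.99 km, so Δλ = -57.0 / 89986.6 = -0.0006334° = -2.280″.

Δλ = -2.28″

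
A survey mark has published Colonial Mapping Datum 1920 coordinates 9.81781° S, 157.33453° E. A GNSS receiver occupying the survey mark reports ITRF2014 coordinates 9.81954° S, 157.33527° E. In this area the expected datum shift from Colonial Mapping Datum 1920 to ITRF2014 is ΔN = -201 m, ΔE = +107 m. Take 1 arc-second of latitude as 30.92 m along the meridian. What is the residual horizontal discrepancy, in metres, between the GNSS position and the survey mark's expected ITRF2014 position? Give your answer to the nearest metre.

Observed coordinate differences: Δφ = -0.00173°, Δλ = +0.00074°.
Converting to metres (1° lat = 111312 m, cos φ = 0.985355): observed ΔN = -192.6 m, observed ΔE = 81.2 m.
Subtracting the expected shift leaves a residual of -192.6 − (-201) = 8.4 m north and 81.2 − (107) = -25.8 m east.
Residual distance = √(8.4² + (-25.8)²) = 27.2 m.

27 m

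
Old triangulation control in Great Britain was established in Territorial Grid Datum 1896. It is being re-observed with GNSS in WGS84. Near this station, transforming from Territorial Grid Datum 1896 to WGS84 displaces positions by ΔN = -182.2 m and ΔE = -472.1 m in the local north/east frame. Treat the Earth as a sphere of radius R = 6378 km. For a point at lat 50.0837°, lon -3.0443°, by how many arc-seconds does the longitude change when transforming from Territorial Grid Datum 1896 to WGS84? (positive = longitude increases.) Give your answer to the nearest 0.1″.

At latitude 50.0837°, cos φ = 0.641668.
One radian of longitude at latitude φ spans R cos φ, so Δλ = ΔE / (R cos φ) = -472.1 / (6378000 × 0.641668) = -1.1536e-04 rad = -23.794″.

Δλ = -23.8″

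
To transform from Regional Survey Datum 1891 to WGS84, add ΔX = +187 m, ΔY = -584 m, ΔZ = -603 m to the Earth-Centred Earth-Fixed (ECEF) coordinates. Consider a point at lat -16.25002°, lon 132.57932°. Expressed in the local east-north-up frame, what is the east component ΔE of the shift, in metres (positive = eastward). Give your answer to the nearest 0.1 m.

The local east axis at (φ, λ) is (−sin λ, cos λ, 0), so ΔE = −sin(132.57932°)·187 + cos(132.57932°)·(-584) = 257.44 m.

ΔE = 257.4 m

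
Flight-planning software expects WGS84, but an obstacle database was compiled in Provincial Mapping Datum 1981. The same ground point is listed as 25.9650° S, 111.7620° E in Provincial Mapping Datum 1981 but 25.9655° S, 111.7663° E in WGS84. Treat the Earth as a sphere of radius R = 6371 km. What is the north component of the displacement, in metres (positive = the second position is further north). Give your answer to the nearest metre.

ΔN = -56 m

Δφ = -25.9655° − -25.9650° = -0.0005°; Δλ = 111.7663° − 111.7620° = +0.0043°.
1° along a meridian = πR/180 = 111195 m.
ΔN = Δφ × 111195 = -55.6 m; ΔE = Δλ × 111195 × cos(-25.9650°) = +0.0043 × 111195 × 0.899062 = 429.9 m.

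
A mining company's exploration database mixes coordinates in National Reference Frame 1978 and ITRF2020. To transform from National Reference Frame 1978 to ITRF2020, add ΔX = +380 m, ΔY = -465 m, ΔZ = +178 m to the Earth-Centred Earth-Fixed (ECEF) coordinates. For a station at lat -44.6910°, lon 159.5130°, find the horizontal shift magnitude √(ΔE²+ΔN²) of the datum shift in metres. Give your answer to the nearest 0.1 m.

At φ = -44.6910°, λ = 159.5130°: sin φ = -0.703283, cos φ = 0.710910, sin λ = 0.349995, cos λ = -0.936752.
ΔE = −sin λ·ΔX + cos λ·ΔY = −(0.349995)·(380) + (-0.936752)·(-465) = 302.59 m.
ΔN = −sin φ cos λ·ΔX − sin φ sin λ·ΔY + cos φ·ΔZ = −(-0.703283)(-0.936752)(380) − (-0.703283)(0.349995)(-465) + (0.710910)(178) = -238.26 m.
Horizontal magnitude = √(ΔE² + ΔN²) = √(302.59² + (-238.26)²) = 385.14 m.

385.1 m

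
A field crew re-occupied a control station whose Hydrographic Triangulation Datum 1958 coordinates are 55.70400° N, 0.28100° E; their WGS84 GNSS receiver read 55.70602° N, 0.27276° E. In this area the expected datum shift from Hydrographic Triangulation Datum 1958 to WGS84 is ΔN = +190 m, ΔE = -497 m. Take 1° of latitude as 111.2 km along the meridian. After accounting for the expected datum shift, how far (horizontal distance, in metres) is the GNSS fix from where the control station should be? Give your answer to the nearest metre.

Observed coordinate differences: Δφ = +0.00202°, Δλ = -0.00824°.
Converting to metres (1° lat = 111200 m, cos φ = 0.563468): observed ΔN = 224.6 m, observed ΔE = -516.3 m.
Subtracting the expected shift leaves a residual of 224.6 − (190) = 34.6 m north and -516.3 − (-497) = -19.3 m east.
Residual distance = √(34.6² + (-19.3)²) = 39.6 m.

40 m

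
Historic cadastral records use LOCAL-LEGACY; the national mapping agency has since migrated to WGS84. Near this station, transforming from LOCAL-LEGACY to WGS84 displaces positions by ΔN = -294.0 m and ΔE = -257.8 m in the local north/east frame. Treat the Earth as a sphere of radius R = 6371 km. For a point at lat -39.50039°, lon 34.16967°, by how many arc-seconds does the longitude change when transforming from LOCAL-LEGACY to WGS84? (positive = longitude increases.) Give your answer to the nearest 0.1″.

At latitude -39.50039°, cos φ = 0.771620.
One radian of longitude at latitude φ spans R cos φ, so Δλ = ΔE / (R cos φ) = -257.8 / (6371000 × 0.771620) = -5.2441e-05 rad = -10.817″.

Δλ = -10.8″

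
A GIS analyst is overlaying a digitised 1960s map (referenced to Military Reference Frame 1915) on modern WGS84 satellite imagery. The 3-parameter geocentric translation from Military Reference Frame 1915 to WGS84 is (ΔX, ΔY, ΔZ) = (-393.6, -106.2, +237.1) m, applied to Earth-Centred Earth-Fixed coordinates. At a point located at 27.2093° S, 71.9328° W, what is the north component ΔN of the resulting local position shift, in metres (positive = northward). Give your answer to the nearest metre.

The local north axis is (−sin φ cos λ, −sin φ sin λ, cos φ), giving ΔN = -55.815 + 46.165 + 210.863 = 201.21 m.

ΔN = 201 m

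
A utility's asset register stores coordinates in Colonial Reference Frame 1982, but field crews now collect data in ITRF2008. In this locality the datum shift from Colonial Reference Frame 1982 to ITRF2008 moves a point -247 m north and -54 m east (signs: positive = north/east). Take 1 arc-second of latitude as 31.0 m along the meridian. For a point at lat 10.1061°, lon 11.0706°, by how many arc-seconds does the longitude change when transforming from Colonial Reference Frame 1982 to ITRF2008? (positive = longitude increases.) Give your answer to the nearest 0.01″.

Δλ = -1.77″

At latitude 10.1061°, cos φ = 0.984485.
1″ of longitude at this latitude = 31.00 × cos φ = 30.5190 m, so Δλ = -54.0 / 30.5190 = -1.769″.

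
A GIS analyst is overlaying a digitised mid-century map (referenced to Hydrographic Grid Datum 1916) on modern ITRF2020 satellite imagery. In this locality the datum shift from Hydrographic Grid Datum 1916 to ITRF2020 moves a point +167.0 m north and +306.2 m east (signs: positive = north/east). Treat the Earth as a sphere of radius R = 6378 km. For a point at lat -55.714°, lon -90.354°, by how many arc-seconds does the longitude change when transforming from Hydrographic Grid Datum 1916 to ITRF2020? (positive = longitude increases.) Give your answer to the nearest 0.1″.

At latitude -55.714°, cos φ = 0.563324.
One radian of longitude at latitude φ spans R cos φ, so Δλ = ΔE / (R cos φ) = 306.2 / (6378000 × 0.563324) = 8.5224e-05 rad = 17.579″.

Δλ = 17.6″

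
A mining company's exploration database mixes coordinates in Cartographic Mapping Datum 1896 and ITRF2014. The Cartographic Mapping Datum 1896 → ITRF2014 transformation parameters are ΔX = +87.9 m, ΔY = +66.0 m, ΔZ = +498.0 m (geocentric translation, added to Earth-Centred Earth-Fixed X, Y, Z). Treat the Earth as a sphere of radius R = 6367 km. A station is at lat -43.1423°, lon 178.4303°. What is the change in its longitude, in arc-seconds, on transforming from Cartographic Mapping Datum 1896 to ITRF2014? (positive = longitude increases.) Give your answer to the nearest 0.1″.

Δλ = -3.0″

sin φ = -0.683813, cos φ = 0.729658, sin λ = 0.027393, cos λ = -0.999625.
East component: ΔE = −sin λ·ΔX + cos λ·ΔY = −(0.027393)(87.9) + (-0.999625)(66.0) = -68.38 m.
1° of latitude spans πR/180 = 111125 m; at latitude φ, 1° of longitude spans that × cos φ = 81083.3 m, so Δλ = -68.38 / 81083.3 × 3600 = -3.036″.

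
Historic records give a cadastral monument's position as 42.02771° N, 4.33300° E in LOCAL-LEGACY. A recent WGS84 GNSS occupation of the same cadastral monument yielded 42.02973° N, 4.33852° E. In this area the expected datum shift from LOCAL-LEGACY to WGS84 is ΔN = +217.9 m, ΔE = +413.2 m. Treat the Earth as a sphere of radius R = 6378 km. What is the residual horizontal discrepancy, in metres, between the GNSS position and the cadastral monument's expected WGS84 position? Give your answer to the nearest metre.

Observed coordinate differences: Δφ = +0.00202°, Δλ = +0.00552°.
Converting to metres (1° lat = 111317 m, cos φ = 0.742821): observed ΔN = 224.9 m, observed ΔE = 456.4 m.
Subtracting the expected shift leaves a residual of 224.9 − (217.9) = 7.0 m north and 456.4 − (413.2) = 43.2 m east.
Residual distance = √(7.0² + 43.2²) = 43.8 m.

44 m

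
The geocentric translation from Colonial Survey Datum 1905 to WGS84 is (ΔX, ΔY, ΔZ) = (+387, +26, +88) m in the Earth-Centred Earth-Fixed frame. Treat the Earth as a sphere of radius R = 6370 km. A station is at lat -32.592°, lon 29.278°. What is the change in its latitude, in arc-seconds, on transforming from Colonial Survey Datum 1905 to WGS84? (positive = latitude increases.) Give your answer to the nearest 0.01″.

Δφ = 8.51″

sin φ = -0.538653, cos φ = 0.842528, sin λ = 0.489048, cos λ = 0.872257.
North component: ΔN = −sin φ cos λ·ΔX − sin φ sin λ·ΔY + cos φ·ΔZ = −(-0.538653)(0.872257)(387) − (-0.538653)(0.489048)(26) + (0.842528)(88) = 262.82 m.
1° of latitude spans πR/180 = 111177 m, so Δφ = 262.82 / 111177 × 3600 = 8.510″.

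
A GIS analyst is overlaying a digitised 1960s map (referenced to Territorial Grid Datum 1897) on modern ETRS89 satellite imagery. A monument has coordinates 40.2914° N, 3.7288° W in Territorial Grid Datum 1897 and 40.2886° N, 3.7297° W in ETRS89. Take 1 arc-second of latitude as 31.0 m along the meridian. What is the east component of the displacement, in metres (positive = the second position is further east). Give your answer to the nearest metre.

Δφ = 40.2886° − 40.2914° = -0.0028°; Δλ = -3.7297° − -3.7288° = -0.0009°.
1° of latitude = 3600 × 31.00 = 111600 m.
ΔN = Δφ × 111600 = -312.5 m; ΔE = Δλ × 111600 × cos(40.2914°) = -0.0009 × 111600 × 0.762765 = -76.6 m.

ΔE = -77 m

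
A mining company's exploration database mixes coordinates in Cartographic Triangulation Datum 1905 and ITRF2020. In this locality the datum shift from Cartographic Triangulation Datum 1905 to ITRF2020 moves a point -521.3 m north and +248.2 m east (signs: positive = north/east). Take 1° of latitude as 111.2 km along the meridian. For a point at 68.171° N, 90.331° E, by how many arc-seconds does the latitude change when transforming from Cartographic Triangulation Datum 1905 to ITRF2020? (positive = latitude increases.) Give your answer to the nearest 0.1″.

Δφ = -16.9″

1° of latitude = 111.2 km, so Δφ = -521.3 / 111200 = -0.0046879° = -16.877″.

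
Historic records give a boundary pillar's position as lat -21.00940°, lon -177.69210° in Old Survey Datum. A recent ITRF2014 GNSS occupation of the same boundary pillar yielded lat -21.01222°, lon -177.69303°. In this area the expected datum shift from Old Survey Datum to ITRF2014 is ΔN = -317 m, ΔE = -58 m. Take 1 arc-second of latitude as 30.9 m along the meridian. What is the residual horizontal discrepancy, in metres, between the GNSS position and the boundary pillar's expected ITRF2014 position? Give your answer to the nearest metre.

39 m

Observed coordinate differences: Δφ = -0.00282°, Δλ = -0.00093°.
Converting to metres (1° lat = 111240 m, cos φ = 0.933522): observed ΔN = -313.7 m, observed ΔE = -96.6 m.
Subtracting the expected shift leaves a residual of -313.7 − (-317) = 3.3 m north and -96.6 − (-58) = -38.6 m east.
Residual distance = √(3.3² + (-38.6)²) = 38.7 m.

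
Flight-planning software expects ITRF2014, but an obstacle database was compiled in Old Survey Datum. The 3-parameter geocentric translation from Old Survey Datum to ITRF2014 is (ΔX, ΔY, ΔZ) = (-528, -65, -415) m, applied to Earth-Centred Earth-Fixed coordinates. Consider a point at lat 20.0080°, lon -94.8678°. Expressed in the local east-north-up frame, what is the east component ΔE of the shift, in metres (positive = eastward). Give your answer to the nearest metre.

ΔE = -521 m

The local east axis at (φ, λ) is (−sin λ, cos λ, 0), so ΔE = −sin(-94.8678°)·(-528) + cos(-94.8678°)·(-65) = -520.58 m.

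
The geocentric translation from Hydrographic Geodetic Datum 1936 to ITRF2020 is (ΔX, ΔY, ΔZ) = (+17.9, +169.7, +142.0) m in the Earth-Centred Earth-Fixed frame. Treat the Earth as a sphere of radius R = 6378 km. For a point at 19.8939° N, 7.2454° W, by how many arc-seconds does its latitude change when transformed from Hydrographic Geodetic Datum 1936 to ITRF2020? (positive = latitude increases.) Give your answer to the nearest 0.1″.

Δφ = 4.4″

sin φ = 0.340279, cos φ = 0.940324, sin λ = -0.126119, cos λ = 0.992015.
North component: ΔN = −sin φ cos λ·ΔX − sin φ sin λ·ΔY + cos φ·ΔZ = −(0.340279)(0.992015)(17.9) − (0.340279)(-0.126119)(169.7) + (0.940324)(142.0) = 134.77 m.
1° of latitude spans πR/180 = 111317 m, so Δφ = 134.77 / 111317 × 3600 = 4.358″.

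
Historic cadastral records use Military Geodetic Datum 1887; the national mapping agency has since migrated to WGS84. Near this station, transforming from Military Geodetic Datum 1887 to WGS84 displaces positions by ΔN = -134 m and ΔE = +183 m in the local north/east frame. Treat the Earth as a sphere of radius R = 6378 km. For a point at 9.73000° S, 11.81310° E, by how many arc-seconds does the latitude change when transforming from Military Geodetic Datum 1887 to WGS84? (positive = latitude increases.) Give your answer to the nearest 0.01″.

Δφ = -4.33″

On a sphere of radius R, 1 rad of latitude = R, so Δφ = ΔN / R = -134.0 / 6378000 = -2.1010e-05 rad = -4.334″.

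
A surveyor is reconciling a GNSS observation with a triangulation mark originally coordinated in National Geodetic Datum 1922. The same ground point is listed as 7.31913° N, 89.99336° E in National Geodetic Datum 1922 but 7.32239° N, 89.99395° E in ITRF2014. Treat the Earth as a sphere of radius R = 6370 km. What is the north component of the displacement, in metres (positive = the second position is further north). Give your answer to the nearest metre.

Δφ = 7.32239° − 7.31913° = +0.00326°; Δλ = 89.99395° − 89.99336° = +0.00059°.
1° along a meridian = πR/180 = 111177 m.
ΔN = Δφ × 111177 = 362.4 m; ΔE = Δλ × 111177 × cos(7.31913°) = +0.00059 × 111177 × 0.991852 = 65.1 m.

ΔN = 362 m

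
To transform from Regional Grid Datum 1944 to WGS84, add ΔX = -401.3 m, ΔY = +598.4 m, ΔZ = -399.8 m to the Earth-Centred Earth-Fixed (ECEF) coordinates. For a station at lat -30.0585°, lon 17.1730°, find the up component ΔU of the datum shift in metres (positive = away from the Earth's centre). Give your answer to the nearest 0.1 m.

ΔU = 21.3 m

The local up (radial) axis is (cos φ cos λ, cos φ sin λ, sin φ), giving ΔU = -331.846 + 152.921 + 200.253 = 21.33 m.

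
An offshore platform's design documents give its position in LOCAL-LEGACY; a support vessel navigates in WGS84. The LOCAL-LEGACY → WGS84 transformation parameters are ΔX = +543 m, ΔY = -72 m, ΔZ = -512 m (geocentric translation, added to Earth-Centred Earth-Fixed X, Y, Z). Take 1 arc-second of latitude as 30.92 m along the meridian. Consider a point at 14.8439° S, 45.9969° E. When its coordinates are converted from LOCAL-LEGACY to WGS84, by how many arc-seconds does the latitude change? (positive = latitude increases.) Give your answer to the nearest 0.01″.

Δφ = -13.31″

sin φ = -0.256186, cos φ = 0.966627, sin λ = 0.719302, cos λ = 0.694697.
North component: ΔN = −sin φ cos λ·ΔX − sin φ sin λ·ΔY + cos φ·ΔZ = −(-0.256186)(0.694697)(543) − (-0.256186)(0.719302)(-72) + (0.966627)(-512) = -411.54 m.
1° of latitude spans 3600 × 30.92 = 111312 m, so Δφ = -411.54 / 111312 × 3600 = -13.310″.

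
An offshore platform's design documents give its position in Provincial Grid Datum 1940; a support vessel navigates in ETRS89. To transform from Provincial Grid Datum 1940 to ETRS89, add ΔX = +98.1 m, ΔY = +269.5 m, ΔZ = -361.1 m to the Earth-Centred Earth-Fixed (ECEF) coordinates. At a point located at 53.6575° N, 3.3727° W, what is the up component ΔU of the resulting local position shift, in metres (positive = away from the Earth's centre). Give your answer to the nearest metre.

The local up (radial) axis is (cos φ cos λ, cos φ sin λ, sin φ), giving ΔU = 58.034 − 9.396 − 290.862 = -242.22 m.

ΔU = -242 m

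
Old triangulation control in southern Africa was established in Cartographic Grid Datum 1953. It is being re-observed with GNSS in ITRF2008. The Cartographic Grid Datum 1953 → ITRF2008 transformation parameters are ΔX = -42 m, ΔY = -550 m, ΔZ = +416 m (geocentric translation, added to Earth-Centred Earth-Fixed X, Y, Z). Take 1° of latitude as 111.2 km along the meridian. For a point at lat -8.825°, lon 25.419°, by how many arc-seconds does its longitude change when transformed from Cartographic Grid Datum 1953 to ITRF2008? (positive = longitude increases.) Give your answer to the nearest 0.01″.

sin φ = -0.153417, cos φ = 0.988162, sin λ = 0.429235, cos λ = 0.903193.
East component: ΔE = −sin λ·ΔX + cos λ·ΔY = −(0.429235)(-42) + (0.903193)(-550) = -478.73 m.
1° of latitude spans 111200 m; at latitude φ, 1° of longitude spans that × cos φ = 109883.6 m, so Δλ = -478.73 / 109883.6 × 3600 = -15.684″.

Δλ = -15.68″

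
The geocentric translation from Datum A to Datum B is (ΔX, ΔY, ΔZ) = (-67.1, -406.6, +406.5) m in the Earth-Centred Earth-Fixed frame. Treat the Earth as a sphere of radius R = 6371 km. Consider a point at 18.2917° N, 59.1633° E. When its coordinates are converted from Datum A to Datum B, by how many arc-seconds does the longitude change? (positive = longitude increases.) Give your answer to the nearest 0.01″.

sin φ = 0.313855, cos φ = 0.949471, sin λ = 0.858632, cos λ = 0.512593.
East component: ΔE = −sin λ·ΔX + cos λ·ΔY = −(0.858632)(-67.1) + (0.512593)(-406.6) = -150.81 m.
1° of latitude spans πR/180 = 111195 m; at latitude φ, 1° of longitude spans that × cos φ = 105576.4 m, so Δλ = -150.81 / 105576.4 × 3600 = -5.142″.

Δλ = -5.14″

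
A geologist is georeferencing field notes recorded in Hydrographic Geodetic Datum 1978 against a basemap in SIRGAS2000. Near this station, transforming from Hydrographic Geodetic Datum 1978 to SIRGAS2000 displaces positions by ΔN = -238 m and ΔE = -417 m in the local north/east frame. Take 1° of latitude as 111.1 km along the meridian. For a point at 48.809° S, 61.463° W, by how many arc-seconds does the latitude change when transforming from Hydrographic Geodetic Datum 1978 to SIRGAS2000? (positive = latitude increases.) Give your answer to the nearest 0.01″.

1° of latitude = 111.1 km, so Δφ = -238.0 / 111100 = -0.0021422° = -7.712″.

Δφ = -7.71″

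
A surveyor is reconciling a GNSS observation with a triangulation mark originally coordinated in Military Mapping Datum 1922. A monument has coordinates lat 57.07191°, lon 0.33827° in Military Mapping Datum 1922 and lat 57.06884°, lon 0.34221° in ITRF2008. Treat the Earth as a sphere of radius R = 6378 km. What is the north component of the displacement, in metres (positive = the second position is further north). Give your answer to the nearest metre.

Δφ = 57.06884° − 57.07191° = -0.00307°; Δλ = 0.34221° − 0.33827° = +0.00394°.
1° along a meridian = πR/180 = 111317 m.
ΔN = Δφ × 111317 = -341.7 m; ΔE = Δλ × 111317 × cos(57.07191°) = +0.00394 × 111317 × 0.543586 = 238.4 m.

ΔN = -342 m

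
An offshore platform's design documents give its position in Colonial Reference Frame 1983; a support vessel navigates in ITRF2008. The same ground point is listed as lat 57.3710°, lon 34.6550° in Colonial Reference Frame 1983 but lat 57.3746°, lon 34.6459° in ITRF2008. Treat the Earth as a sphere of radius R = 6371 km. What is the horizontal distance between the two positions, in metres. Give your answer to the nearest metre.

Δφ = 57.3746° − 57.3710° = +0.0036°; Δλ = 34.6459° − 34.6550° = -0.0091°.
1° along a meridian = πR/180 = 111195 m.
ΔN = Δφ × 111195 = 400.3 m; ΔE = Δλ × 111195 × cos(57.3710°) = -0.0091 × 111195 × 0.539197 = -545.6 m.
Distance = √(ΔE² + ΔN²) = √((-545.6)² + 400.3²) = 676.7 m.

677 m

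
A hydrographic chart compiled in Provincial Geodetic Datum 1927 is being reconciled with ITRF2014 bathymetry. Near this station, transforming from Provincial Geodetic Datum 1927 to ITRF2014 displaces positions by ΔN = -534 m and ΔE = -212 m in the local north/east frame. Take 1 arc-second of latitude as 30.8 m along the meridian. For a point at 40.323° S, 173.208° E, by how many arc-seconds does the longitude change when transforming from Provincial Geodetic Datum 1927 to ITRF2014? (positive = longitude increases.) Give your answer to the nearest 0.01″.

Δλ = -9.03″

At latitude -40.323°, cos φ = 0.762409.
1″ of longitude at this latitude = 30.80 × cos φ = 23.4822 m, so Δλ = -212.0 / 23.4822 = -9.028″.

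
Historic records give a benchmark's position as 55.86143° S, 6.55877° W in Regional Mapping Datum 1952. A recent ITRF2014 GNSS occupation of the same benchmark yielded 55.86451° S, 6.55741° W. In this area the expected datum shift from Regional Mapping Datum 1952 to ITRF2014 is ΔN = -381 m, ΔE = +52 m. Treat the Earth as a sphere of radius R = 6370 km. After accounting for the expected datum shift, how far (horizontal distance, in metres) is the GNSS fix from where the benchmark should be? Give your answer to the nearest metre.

Observed coordinate differences: Δφ = -0.00308°, Δλ = +0.00136°.
Converting to metres (1° lat = 111177 m, cos φ = 0.561196): observed ΔN = -342.4 m, observed ΔE = 84.9 m.
Subtracting the expected shift leaves a residual of -342.4 − (-381) = 38.6 m north and 84.9 − (52) = 32.9 m east.
Residual distance = √(38.6² + 32.9²) = 50.7 m.

51 m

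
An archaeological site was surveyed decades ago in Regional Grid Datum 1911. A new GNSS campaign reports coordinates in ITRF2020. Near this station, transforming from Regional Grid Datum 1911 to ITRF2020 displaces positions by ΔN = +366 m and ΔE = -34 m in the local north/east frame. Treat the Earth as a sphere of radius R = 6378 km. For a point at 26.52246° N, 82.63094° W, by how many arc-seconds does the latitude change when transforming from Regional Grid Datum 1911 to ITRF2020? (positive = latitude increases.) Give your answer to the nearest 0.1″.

Δφ = 11.8″

On a sphere of radius R, 1 rad of latitude = R, so Δφ = ΔN / R = 366.0 / 6378000 = 5.7385e-05 rad = 11.836″.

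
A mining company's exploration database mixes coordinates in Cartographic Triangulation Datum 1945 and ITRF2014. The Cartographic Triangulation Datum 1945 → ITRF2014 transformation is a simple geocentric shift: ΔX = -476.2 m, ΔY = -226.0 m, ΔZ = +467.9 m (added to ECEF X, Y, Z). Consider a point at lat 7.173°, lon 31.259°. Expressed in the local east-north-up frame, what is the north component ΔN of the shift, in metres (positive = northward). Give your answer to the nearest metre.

At φ = 7.173°, λ = 31.259°: sin φ = 0.124866, cos φ = 0.992174, sin λ = 0.518908, cos λ = 0.854830.
ΔN = −sin φ cos λ·ΔX − sin φ sin λ·ΔY + cos φ·ΔZ = −(0.124866)(0.854830)(-476.2) − (0.124866)(0.518908)(-226.0) + (0.992174)(467.9) = 529.71 m.

ΔN = 530 m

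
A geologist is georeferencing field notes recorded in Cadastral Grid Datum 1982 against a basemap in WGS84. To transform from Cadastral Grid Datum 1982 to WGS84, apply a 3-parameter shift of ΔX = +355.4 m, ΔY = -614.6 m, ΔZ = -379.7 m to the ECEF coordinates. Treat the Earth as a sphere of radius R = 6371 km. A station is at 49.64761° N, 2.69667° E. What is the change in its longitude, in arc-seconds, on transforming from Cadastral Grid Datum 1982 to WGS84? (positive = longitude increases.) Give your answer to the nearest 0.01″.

Δλ = -31.53″

sin φ = 0.762077, cos φ = 0.647487, sin λ = 0.047048, cos λ = 0.998893.
East component: ΔE = −sin λ·ΔX + cos λ·ΔY = −(0.047048)(355.4) + (0.998893)(-614.6) = -630.64 m.
1° of latitude spans πR/180 = 111195 m; at latitude φ, 1° of longitude spans that × cos φ = 71997.3 m, so Δλ = -630.64 / 71997.3 × 3600 = -31.533″.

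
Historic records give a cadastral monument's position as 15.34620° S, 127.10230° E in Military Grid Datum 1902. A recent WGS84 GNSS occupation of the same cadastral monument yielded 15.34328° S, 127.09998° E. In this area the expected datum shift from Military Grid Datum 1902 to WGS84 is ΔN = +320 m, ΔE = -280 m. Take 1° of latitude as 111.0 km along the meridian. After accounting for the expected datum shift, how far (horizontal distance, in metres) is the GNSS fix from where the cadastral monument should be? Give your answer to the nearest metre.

Observed coordinate differences: Δφ = +0.00292°, Δλ = -0.00232°.
Converting to metres (1° lat = 111000 m, cos φ = 0.964344): observed ΔN = 324.1 m, observed ΔE = -248.3 m.
Subtracting the expected shift leaves a residual of 324.1 − (320) = 4.1 m north and -248.3 − (-280) = 31.7 m east.
Residual distance = √(4.1² + 31.7²) = 31.9 m.

32 m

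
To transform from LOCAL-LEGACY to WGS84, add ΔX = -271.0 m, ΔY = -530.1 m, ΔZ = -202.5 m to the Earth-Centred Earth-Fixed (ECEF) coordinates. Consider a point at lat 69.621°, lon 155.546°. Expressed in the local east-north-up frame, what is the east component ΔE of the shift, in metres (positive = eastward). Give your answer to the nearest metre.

ΔE = 595 m

At φ = 69.621°, λ = 155.546°: sin φ = 0.937410, cos φ = 0.348228, sin λ = 0.413963, cos λ = -0.910294.
ΔE = −sin λ·ΔX + cos λ·ΔY = −(0.413963)·(-271.0) + (-0.910294)·(-530.1) = 594.73 m.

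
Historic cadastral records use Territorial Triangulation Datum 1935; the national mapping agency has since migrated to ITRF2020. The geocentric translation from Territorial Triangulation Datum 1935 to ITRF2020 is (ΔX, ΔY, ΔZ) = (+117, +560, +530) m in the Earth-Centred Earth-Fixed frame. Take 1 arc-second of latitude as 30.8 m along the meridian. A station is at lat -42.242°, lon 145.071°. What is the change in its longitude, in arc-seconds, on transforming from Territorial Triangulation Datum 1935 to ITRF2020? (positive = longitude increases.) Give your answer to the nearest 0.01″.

Δλ = -23.07″

sin φ = -0.672263, cos φ = 0.740312, sin λ = 0.572561, cos λ = -0.819862.
East component: ΔE = −sin λ·ΔX + cos λ·ΔY = −(0.572561)(117) + (-0.819862)(560) = -526.11 m.
1° of latitude spans 3600 × 30.80 = 110880 m; at latitude φ, 1° of longitude spans that × cos φ = 82085.8 m, so Δλ = -526.11 / 82085.8 × 3600 = -23.073″.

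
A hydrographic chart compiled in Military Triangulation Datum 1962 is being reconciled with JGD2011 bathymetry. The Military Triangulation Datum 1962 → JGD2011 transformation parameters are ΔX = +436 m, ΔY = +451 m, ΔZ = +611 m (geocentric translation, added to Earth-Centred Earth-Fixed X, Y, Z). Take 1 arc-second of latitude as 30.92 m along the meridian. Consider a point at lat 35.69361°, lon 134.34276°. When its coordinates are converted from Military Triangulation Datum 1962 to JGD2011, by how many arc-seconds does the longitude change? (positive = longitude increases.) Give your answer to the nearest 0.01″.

sin φ = 0.583451, cos φ = 0.812149, sin λ = 0.715171, cos λ = -0.698949.
East component: ΔE = −sin λ·ΔX + cos λ·ΔY = −(0.715171)(436) + (-0.698949)(451) = -627.04 m.
1° of latitude spans 3600 × 30.92 = 111312 m; at latitude φ, 1° of longitude spans that × cos φ = 90401.9 m, so Δλ = -627.04 / 90401.9 × 3600 = -24.970″.

Δλ = -24.97″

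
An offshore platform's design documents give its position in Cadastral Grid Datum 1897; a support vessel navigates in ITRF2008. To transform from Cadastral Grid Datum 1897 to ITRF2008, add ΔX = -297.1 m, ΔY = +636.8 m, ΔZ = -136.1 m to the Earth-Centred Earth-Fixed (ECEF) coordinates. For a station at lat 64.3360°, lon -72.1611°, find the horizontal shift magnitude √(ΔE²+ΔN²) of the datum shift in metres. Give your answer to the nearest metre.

576 m

At φ = 64.3360°, λ = -72.1611°: sin φ = 0.901349, cos φ = 0.433093, sin λ = -0.951922, cos λ = 0.306342.
ΔE = −sin λ·ΔX + cos λ·ΔY = −(-0.951922)·(-297.1) + (0.306342)·(636.8) = -87.74 m.
ΔN = −sin φ cos λ·ΔX − sin φ sin λ·ΔY + cos φ·ΔZ = −(0.901349)(0.306342)(-297.1) − (0.901349)(-0.951922)(636.8) + (0.433093)(-136.1) = 569.47 m.
Horizontal magnitude = √(ΔE² + ΔN²) = √((-87.74)² + 569.47²) = 576.19 m.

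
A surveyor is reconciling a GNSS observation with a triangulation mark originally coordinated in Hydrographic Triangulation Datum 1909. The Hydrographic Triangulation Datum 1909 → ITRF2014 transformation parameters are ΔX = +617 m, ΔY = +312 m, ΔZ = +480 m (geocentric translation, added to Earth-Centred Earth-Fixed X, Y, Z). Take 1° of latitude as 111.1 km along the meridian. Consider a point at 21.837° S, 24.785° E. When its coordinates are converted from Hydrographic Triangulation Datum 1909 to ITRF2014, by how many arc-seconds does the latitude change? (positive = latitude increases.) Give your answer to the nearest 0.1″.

sin φ = -0.371967, cos φ = 0.928246, sin λ = 0.419214, cos λ = 0.907887.
North component: ΔN = −sin φ cos λ·ΔX − sin φ sin λ·ΔY + cos φ·ΔZ = −(-0.371967)(0.907887)(617) − (-0.371967)(0.419214)(312) + (0.928246)(480) = 702.57 m.
1° of latitude spans 111100 m, so Δφ = 702.57 / 111100 × 3600 = 22.766″.

Δφ = 22.8″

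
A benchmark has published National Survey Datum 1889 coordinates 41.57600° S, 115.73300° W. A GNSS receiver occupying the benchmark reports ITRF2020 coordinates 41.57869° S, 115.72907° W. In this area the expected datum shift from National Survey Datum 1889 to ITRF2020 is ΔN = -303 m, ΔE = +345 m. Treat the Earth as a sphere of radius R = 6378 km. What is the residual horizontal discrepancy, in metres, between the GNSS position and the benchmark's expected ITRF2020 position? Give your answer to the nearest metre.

Observed coordinate differences: Δφ = -0.00269°, Δλ = +0.00393°.
Converting to metres (1° lat = 111317 m, cos φ = 0.748076): observed ΔN = -299.4 m, observed ΔE = 327.3 m.
Subtracting the expected shift leaves a residual of -299.4 − (-303) = 3.6 m north and 327.3 − (345) = -17.7 m east.
Residual distance = √(3.6² + (-17.7)²) = 18.1 m.

18 m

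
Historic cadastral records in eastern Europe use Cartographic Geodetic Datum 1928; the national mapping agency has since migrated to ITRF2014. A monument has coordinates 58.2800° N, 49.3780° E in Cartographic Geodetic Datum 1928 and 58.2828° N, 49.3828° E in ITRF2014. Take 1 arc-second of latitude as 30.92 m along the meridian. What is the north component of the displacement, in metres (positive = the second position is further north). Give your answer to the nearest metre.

ΔN = 312 m

Δφ = 58.2828° − 58.2800° = +0.0028°; Δλ = 49.3828° − 49.3780° = +0.0048°.
1° of latitude = 3600 × 30.92 = 111312 m.
ΔN = Δφ × 111312 = 311.7 m; ΔE = Δλ × 111312 × cos(58.2800°) = +0.0048 × 111312 × 0.525769 = 280.9 m.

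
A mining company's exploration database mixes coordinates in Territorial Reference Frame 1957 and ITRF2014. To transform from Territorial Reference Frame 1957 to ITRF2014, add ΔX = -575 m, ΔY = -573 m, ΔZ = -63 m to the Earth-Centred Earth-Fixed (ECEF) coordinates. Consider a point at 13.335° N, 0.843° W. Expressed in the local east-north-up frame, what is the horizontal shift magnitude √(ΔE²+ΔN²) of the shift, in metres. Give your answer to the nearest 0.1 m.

585.5 m

At φ = 13.335°, λ = -0.843°: sin φ = 0.230644, cos φ = 0.973038, sin λ = -0.014713, cos λ = 0.999892.
ΔE = −sin λ·ΔX + cos λ·ΔY = −(-0.014713)·(-575) + (0.999892)·(-573) = -581.40 m.
ΔN = −sin φ cos λ·ΔX − sin φ sin λ·ΔY + cos φ·ΔZ = −(0.230644)(0.999892)(-575) − (0.230644)(-0.014713)(-573) + (0.973038)(-63) = 69.36 m.
Horizontal magnitude = √(ΔE² + ΔN²) = √((-581.40)² + 69.36²) = 585.52 m.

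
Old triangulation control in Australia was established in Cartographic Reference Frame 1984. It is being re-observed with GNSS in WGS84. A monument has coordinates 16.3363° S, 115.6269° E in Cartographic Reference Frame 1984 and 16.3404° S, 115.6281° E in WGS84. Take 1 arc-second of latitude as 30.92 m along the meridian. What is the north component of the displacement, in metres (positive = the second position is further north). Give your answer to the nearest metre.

Δφ = -16.3404° − -16.3363° = -0.0041°; Δλ = 115.6281° − 115.6269° = +0.0012°.
1° of latitude = 3600 × 30.92 = 111312 m.
ΔN = Δφ × 111312 = -456.4 m; ΔE = Δλ × 111312 × cos(-16.3363°) = +0.0012 × 111312 × 0.959627 = 128.2 m.

ΔN = -456 m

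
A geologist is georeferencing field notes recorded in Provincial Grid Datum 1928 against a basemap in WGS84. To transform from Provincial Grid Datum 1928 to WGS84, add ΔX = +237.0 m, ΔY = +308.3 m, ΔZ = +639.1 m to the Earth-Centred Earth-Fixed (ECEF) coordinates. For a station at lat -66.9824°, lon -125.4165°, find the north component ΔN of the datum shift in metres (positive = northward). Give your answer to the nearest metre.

ΔN = -108 m

The local north axis is (−sin φ cos λ, −sin φ sin λ, cos φ), giving ΔN = -126.410 − 231.249 + 249.897 = -107.76 m.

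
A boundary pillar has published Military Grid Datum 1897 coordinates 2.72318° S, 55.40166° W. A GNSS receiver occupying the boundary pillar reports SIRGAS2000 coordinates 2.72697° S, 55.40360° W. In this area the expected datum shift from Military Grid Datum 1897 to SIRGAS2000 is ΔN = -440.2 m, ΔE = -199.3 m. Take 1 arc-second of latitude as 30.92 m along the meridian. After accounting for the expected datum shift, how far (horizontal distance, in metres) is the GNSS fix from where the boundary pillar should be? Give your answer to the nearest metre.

Observed coordinate differences: Δφ = -0.00379°, Δλ = -0.00194°.
Converting to metres (1° lat = 111312 m, cos φ = 0.998871): observed ΔN = -421.9 m, observed ΔE = -215.7 m.
Subtracting the expected shift leaves a residual of -421.9 − (-440.2) = 18.3 m north and -215.7 − (-199.3) = -16.4 m east.
Residual distance = √(18.3² + (-16.4)²) = 24.6 m.

25 m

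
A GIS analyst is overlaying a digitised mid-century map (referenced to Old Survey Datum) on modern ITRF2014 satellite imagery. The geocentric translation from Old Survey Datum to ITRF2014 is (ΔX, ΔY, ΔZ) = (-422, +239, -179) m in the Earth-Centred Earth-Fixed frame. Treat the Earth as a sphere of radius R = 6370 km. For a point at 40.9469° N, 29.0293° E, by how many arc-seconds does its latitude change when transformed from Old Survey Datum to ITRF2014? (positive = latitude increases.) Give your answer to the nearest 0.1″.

sin φ = 0.655359, cos φ = 0.755317, sin λ = 0.485257, cos λ = 0.874372.
North component: ΔN = −sin φ cos λ·ΔX − sin φ sin λ·ΔY + cos φ·ΔZ = −(0.655359)(0.874372)(-422) − (0.655359)(0.485257)(239) + (0.755317)(-179) = 30.61 m.
1° of latitude spans πR/180 = 111177 m, so Δφ = 30.61 / 111177 × 3600 = 0.991″.

Δφ = 1.0″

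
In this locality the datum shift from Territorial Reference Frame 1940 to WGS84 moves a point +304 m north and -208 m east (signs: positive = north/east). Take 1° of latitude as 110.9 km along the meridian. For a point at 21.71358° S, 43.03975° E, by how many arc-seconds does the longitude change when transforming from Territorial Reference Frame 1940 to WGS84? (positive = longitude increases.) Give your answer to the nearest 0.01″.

Δλ = -7.27″

At latitude -21.71358°, cos φ = 0.929045.
1° of longitude at this latitude = 110.9 × cos φ = 103.03 km, so Δλ = -208.0 / 103031.1 = -0.0020188° = -7.268″.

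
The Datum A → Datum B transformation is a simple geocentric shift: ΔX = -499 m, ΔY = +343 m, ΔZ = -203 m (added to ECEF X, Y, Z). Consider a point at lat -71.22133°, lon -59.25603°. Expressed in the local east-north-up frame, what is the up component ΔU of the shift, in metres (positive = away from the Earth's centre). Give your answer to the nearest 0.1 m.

ΔU = 15.2 m

The local up (radial) axis is (cos φ cos λ, cos φ sin λ, sin φ), giving ΔU = -82.117 − 94.898 + 192.194 = 15.18 m.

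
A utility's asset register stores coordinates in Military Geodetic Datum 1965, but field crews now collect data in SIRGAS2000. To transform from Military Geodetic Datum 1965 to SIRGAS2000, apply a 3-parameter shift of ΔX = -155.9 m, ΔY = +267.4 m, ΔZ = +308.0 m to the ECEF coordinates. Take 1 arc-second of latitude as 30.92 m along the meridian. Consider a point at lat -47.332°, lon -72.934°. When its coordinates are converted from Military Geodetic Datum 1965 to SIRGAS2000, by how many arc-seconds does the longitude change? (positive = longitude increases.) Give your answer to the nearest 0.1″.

sin φ = -0.735293, cos φ = 0.677749, sin λ = -0.955967, cos λ = 0.293473.
East component: ΔE = −sin λ·ΔX + cos λ·ΔY = −(-0.955967)(-155.9) + (0.293473)(267.4) = -70.56 m.
1° of latitude spans 3600 × 30.92 = 111312 m; at latitude φ, 1° of longitude spans that × cos φ = 75441.6 m, so Δλ = -70.56 / 75441.6 × 3600 = -3.367″.

Δλ = -3.4″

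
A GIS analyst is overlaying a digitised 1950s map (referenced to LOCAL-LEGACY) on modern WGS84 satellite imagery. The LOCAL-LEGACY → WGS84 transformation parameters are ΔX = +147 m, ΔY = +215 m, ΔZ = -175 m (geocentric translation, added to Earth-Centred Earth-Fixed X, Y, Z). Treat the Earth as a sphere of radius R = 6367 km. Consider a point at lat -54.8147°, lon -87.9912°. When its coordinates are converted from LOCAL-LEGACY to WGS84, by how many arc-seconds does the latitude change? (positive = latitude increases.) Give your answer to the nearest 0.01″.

sin φ = -0.817293, cos φ = 0.576223, sin λ = -0.999385, cos λ = 0.035053.
North component: ΔN = −sin φ cos λ·ΔX − sin φ sin λ·ΔY + cos φ·ΔZ = −(-0.817293)(0.035053)(147) − (-0.817293)(-0.999385)(215) + (0.576223)(-175) = -272.24 m.
1° of latitude spans πR/180 = 111125 m, so Δφ = -272.24 / 111125 × 3600 = -8.819″.

Δφ = -8.82″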